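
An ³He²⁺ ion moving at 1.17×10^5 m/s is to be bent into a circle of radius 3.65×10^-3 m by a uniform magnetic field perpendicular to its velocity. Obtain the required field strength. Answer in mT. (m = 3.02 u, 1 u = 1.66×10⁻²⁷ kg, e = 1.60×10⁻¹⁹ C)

B ≈ 502 mT

qvB = mv²/r gives B = mv/(qr).
B = (5.01×10^-27)(1.17×10^5) / [(2×1.60×10^-19)(3.65×10^-3)] = 0.502 T.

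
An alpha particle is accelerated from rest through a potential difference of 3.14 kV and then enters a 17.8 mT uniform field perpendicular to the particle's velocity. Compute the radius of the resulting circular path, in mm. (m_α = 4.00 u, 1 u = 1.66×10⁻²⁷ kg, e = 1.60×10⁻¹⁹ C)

r ≈ 641 mm

The kinetic energy gained is K = qV = (2×1.60×10^-19)(3140) = 1.00×10^-15 J.
v = √(2K/m) = 5.50×10^5 m/s.
r = mv/(qB) = (6.64×10^-27)(5.50×10^5) / [(2×1.60×10^-19)(0.0178)] = 0.641 m.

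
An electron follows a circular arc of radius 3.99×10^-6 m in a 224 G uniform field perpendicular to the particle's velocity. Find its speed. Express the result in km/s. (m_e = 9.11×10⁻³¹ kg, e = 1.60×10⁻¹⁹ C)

From qvB = mv²/r, v = qBr/m.
v = (1×1.60×10^-19)(0.0224)(3.99×10^-6) / (9.11×10^-31) = 1.57×10^4 m/s.

v ≈ 15.7 km/s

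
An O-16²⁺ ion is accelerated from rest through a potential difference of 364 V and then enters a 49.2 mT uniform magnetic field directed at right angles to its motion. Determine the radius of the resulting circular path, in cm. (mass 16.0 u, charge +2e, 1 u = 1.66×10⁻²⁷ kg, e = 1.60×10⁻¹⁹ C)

r ≈ 15.8 cm

The kinetic energy gained is K = qV = (2×1.60×10^-19)(364) = 1.16×10^-16 J.
v = √(2K/m) = 9.37×10^4 m/s.
r = mv/(qB) = (2.66×10^-26)(9.37×10^4) / [(2×1.60×10^-19)(0.0492)] = 0.158 m.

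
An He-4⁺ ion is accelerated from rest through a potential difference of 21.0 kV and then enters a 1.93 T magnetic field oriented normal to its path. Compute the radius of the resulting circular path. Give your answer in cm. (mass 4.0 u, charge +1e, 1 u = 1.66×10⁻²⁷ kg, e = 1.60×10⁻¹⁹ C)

The kinetic energy gained is K = qV = (1×1.60×10^-19)(2.10×10^4) = 3.36×10^-15 J.
v = √(2K/m) = 1.01×10^6 m/s.
r = mv/(qB) = (6.64×10^-27)(1.01×10^6) / [(1×1.60×10^-19)(1.93)] = 0.0216 m.

r ≈ 2.16 cm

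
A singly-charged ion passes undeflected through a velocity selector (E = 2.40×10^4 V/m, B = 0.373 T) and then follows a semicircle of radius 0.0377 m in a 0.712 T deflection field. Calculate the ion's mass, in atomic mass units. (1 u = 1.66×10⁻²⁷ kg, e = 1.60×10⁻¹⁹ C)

m ≈ 40.2 u

v = E/B₁ = 6.43×10^4 m/s.
From r = mv/(qB₂), m = qB₂r/v = (1×1.60×10^-19)(0.712)(0.0377) / (6.43×10^4) = 6.67×10^-26 kg.
In atomic mass units: m = 6.67×10^-26 / 1.66×10^-27 = 40.2 u.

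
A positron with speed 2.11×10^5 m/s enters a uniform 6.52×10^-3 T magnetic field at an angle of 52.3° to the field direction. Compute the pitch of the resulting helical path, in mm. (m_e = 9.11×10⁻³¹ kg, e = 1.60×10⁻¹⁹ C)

The velocity component along B is v∥ = v cos52.3° = 1.29×10^5 m/s.
The cyclotron period T = 2πm/(qB) = 5.49×10^-9 s is set by m, q, B alone.
Pitch = v∥·T = (1.29×10^5)(5.49×10^-9) = 7.08×10^-4 m.

pitch ≈ 0.708 mm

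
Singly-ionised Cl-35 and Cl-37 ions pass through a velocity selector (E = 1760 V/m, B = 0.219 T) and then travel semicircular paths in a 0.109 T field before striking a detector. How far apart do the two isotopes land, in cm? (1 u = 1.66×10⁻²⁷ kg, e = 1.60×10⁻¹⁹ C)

Both emerge at v = E/B₁ = 8040 m/s.
r = mv/(qB₂), so r₁ = 0.02677 m and r₂ = 0.02830 m, giving Δr = 1.53×10^-3 m.
After a semicircle each ion lands a diameter 2r from the entry slit, so the separation is 2Δr = 3.06×10^-3 m.

Δd ≈ 0.306 cm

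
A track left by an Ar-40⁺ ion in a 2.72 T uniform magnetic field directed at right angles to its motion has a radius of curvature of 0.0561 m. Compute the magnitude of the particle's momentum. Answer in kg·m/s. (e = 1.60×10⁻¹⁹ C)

p ≈ 2.44×10^-20 kg·m/s

Since qvB = mv²/r, the momentum p = mv = qBr.
p = (1×1.60×10^-19)(2.72)(0.0561) = 2.44×10^-20 kg·m/s.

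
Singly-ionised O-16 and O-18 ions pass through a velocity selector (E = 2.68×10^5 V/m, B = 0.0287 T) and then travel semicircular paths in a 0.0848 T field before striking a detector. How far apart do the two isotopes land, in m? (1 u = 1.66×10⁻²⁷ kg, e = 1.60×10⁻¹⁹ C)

Both emerge at v = E/B₁ = 9.34×10^6 m/s.
r = mv/(qB₂), so r₁ = 18.28 m and r₂ = 20.56 m, giving Δr = 2.28 m.
After a semicircle each ion lands a diameter 2r from the entry slit, so the separation is 2Δr = 4.57 m.

Δd ≈ 4.57 m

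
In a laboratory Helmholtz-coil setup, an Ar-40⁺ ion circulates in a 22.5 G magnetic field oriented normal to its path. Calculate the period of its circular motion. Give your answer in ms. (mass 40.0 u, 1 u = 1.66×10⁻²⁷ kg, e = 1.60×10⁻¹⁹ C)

The cyclotron period is independent of speed: T = 2πm/(qB).
T = 2π(6.64×10^-26) / [(1×1.60×10^-19)(2.25×10^-3)] = 1.16×10^-3 s.

T ≈ 1.16 ms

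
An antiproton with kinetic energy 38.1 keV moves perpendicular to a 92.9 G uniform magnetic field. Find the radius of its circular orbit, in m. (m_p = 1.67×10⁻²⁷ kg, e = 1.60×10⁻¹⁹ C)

r ≈ 3.04 m

Convert the energy: K = 38.1 keV = 6.10×10^-15 J.
v = √(2K/m) = √(2·6.10×10^-15/1.67×10^-27) = 2.70×10^6 m/s.
r = mv/(qB) = (1.67×10^-27)(2.70×10^6) / [(1×1.60×10^-19)(9.29×10^-3)] = 3.04 m.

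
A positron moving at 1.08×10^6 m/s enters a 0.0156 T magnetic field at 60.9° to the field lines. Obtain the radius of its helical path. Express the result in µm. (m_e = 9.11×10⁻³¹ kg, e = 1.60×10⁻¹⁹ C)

Only the perpendicular component v⊥ = v sin60.9° = 9.44×10^5 m/s is bent by the field.
r = m v⊥ /(qB) = (9.11×10^-31)(9.44×10^5) / [(1×1.60×10^-19)(0.0156)] = 3.44×10^-4 m.

r ≈ 344 µm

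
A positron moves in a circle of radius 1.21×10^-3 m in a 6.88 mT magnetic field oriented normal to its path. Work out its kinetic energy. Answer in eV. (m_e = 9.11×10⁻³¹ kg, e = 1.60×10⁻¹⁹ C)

K ≈ 6.09 eV

v = qBr/m = (1×1.60×10^-19)(6.88×10^-3)(1.21×10^-3) / (9.11×10^-31) = 1.46×10^6 m/s.
K = ½mv² = 0.5·(9.11×10^-31)·(1.46×10^6)² = 9.74×10^-19 J = 6.09 eV.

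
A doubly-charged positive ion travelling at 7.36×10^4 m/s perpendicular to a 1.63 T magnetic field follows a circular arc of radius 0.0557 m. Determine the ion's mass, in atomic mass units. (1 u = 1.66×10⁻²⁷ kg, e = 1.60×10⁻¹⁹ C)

qvB = mv²/r ⇒ m = qBr/v.
m = (2×1.60×10^-19)(1.63)(0.0557) / (7.36×10^4) = 3.95×10^-25 kg = 238 u.

m ≈ 238 u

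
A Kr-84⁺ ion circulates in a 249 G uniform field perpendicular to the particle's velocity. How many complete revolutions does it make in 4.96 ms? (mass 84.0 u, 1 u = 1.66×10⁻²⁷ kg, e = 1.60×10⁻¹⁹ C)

T = 2πm/(qB) = 2π(1.3944×10^-25) / [(1×1.60×10^-19)(0.0249)] = 2.1991×10^-4 s.
N = t/T = 4.96×10^-3 / 2.1991×10^-4 ≈ 22.55, so 22 complete revolutions.

N = 22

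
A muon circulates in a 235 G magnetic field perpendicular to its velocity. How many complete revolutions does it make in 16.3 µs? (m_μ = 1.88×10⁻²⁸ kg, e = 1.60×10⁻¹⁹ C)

N = 51

T = 2πm/(qB) = 2π(1.88×10^-28) / [(1×1.60×10^-19)(0.0235)] = 3.1416×10^-7 s.
N = t/T = 1.63×10^-5 / 3.1416×10^-7 ≈ 51.88, so 51 complete revolutions.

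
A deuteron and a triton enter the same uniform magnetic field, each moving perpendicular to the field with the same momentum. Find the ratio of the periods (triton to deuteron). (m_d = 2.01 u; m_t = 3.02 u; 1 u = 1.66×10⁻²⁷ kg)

ratio ≈ 1.50

T = 2πm/(qB) is independent of speed, so T₂/T₁ = (m₂/q₂)/(m₁/q₁).
T_{triton}/T_{deuteron} = (5.01×10^-27/1e) / (3.34×10^-27/1e) = 1.50.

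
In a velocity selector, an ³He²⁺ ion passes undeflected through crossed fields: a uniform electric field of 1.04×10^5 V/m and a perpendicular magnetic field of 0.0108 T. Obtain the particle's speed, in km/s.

v ≈ 9630 km/s

For zero net force, qE = qvB, so v = E/B.
v = (1.04×10^5) / (0.0108) = 9.63×10^6 m/s.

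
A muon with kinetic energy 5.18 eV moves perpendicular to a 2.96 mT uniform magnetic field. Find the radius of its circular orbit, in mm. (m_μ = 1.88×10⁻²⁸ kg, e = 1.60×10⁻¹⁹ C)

r ≈ 37.3 mm

Convert the energy: K = 5.18 eV = 8.29×10^-19 J.
v = √(2K/m) = √(2·8.29×10^-19/1.88×10^-28) = 9.39×10^4 m/s.
r = mv/(qB) = (1.88×10^-28)(9.39×10^4) / [(1×1.60×10^-19)(2.96×10^-3)] = 0.0373 m.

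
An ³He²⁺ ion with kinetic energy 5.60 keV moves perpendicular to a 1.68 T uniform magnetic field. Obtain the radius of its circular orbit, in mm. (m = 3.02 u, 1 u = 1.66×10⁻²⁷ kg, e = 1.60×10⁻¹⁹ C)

r ≈ 5.58 mm

Convert the energy: K = 5.60 keV = 8.96×10^-16 J.
v = √(2K/m) = √(2·8.96×10^-16/5.01×10^-27) = 5.98×10^5 m/s.
r = mv/(qB) = (5.01×10^-27)(5.98×10^5) / [(2×1.60×10^-19)(1.68)] = 5.58×10^-3 m.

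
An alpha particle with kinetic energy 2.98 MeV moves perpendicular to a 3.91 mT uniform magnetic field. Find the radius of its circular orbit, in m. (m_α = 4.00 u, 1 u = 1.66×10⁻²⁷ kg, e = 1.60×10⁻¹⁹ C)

Convert the energy: K = 2.98 MeV = 4.77×10^-13 J.
v = √(2K/m) = √(2·4.77×10^-13/6.64×10^-27) = 1.20×10^7 m/s.
r = mv/(qB) = (6.64×10^-27)(1.20×10^7) / [(2×1.60×10^-19)(3.91×10^-3)] = 63.6 m.

r ≈ 63.6 m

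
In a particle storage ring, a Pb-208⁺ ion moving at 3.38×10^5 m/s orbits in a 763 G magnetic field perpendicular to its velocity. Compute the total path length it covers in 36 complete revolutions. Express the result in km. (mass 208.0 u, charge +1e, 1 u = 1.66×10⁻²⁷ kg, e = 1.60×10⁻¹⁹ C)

L ≈ 2.16 km

r = mv/(qB) = 9.56 m, so one revolution covers 2πr = 60.1 m.
In 36 revolutions: L = 36·2πr = 2160 m.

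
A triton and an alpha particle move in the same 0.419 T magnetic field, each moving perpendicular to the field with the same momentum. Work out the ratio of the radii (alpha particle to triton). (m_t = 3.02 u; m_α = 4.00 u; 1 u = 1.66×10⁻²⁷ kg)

ratio ≈ 0.500

r = p/(qB) ⇒ at equal p, r ∝ 1/q.
r_{alpha particle}/r_{triton} = 0.500.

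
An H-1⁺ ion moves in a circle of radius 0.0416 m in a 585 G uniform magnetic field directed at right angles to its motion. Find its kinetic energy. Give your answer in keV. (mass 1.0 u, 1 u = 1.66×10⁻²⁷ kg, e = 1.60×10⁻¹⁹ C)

K ≈ 0.285 keV

v = qBr/m = (1×1.60×10^-19)(0.0585)(0.0416) / (1.66×10^-27) = 2.35×10^5 m/s.
K = ½mv² = 0.5·(1.66×10^-27)·(2.35×10^5)² = 4.57×10^-17 J = 0.285 keV.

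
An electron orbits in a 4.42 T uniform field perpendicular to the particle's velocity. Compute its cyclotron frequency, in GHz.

f ≈ 124 GHz

f = qB/(2πm) = (1×1.60×10^-19)(4.42) / [2π(9.11×10^-31)] = 1.24×10^11 Hz.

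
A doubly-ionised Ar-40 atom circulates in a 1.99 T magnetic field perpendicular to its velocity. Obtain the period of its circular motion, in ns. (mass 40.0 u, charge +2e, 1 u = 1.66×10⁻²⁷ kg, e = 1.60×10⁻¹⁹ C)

T ≈ 655 ns

The cyclotron period is independent of speed: T = 2πm/(qB).
T = 2π(6.64×10^-26) / [(2×1.60×10^-19)(1.99)] = 6.55×10^-7 s.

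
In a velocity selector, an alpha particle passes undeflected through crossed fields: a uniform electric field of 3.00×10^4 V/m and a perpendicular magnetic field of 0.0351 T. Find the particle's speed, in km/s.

For zero net force, qE = qvB, so v = E/B.
v = (3.00×10^4) / (0.0351) = 8.55×10^5 m/s.

v ≈ 855 km/s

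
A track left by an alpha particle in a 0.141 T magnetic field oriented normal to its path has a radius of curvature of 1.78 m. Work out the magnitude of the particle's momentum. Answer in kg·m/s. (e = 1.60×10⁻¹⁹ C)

p ≈ 8.03×10^-20 kg·m/s

Since qvB = mv²/r, the momentum p = mv = qBr.
p = (2×1.60×10^-19)(0.141)(1.78) = 8.03×10^-20 kg·m/s.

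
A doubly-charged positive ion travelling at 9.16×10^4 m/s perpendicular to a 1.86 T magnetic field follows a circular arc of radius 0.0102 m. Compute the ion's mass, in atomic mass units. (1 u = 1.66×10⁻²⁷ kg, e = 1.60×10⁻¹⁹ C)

qvB = mv²/r ⇒ m = qBr/v.
m = (2×1.60×10^-19)(1.86)(0.0102) / (9.16×10^4) = 6.63×10^-26 kg = 39.9 u.

m ≈ 39.9 u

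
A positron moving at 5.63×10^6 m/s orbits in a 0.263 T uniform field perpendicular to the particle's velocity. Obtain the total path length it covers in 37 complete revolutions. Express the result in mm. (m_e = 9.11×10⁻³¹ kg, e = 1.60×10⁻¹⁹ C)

r = mv/(qB) = 1.22×10^-4 m, so one revolution covers 2πr = 7.66×10^-4 m.
In 37 revolutions: L = 37·2πr = 0.0283 m.

L ≈ 28.3 mm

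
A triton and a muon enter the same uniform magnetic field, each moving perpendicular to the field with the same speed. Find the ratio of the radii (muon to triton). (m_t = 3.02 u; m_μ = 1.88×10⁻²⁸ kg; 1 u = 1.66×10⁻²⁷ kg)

ratio ≈ 0.0375

r = mv/(qB) ⇒ at equal v, r ∝ m/q.
r_{muon}/r_{triton} = 0.0375.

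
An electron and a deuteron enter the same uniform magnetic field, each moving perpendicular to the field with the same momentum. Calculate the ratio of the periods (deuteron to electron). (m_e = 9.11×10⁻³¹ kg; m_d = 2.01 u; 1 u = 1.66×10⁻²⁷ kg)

T = 2πm/(qB) is independent of speed, so T₂/T₁ = (m₂/q₂)/(m₁/q₁).
T_{deuteron}/T_{electron} = (3.34×10^-27/1e) / (9.11×10^-31/1e) = 3660.

ratio ≈ 3660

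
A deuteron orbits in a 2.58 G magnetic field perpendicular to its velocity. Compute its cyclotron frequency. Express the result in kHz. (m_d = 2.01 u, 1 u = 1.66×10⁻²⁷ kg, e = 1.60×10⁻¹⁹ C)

f ≈ 1.97 kHz

f = qB/(2πm) = (1×1.60×10^-19)(2.58×10^-4) / [2π(3.34×10^-27)] = 1970 Hz.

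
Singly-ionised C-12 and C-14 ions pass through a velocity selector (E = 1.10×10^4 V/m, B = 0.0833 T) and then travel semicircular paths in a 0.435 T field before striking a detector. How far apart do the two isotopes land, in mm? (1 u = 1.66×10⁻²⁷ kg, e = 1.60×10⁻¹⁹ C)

Both emerge at v = E/B₁ = 1.32×10^5 m/s.
r = mv/(qB₂), so r₁ = 0.03779 m and r₂ = 0.04409 m, giving Δr = 6.30×10^-3 m.
After a semicircle each ion lands a diameter 2r from the entry slit, so the separation is 2Δr = 0.0126 m.

Δd ≈ 12.6 mm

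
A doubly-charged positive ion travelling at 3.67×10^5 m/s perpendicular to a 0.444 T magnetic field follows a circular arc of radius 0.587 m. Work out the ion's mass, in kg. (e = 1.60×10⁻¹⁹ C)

qvB = mv²/r ⇒ m = qBr/v.
m = (2×1.60×10^-19)(0.444)(0.587) / (3.67×10^5) = 2.27×10^-25 kg.

m ≈ 2.27×10^-25 kg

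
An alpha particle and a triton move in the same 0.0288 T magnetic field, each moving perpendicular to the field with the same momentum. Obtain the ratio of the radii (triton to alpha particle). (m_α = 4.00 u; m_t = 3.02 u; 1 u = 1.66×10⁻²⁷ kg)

r = p/(qB) ⇒ at equal p, r ∝ 1/q.
r_{triton}/r_{alpha particle} = 2.00.

ratio ≈ 2.00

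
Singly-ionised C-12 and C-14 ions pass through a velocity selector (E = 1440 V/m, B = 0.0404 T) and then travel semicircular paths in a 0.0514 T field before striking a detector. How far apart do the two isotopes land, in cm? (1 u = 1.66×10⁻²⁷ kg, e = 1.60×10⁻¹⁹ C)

Both emerge at v = E/B₁ = 3.56×10^4 m/s.
r = mv/(qB₂), so r₁ = 0.08634 m and r₂ = 0.1007 m, giving Δr = 0.0144 m.
After a semicircle each ion lands a diameter 2r from the entry slit, so the separation is 2Δr = 0.0288 m.

Δd ≈ 2.88 cm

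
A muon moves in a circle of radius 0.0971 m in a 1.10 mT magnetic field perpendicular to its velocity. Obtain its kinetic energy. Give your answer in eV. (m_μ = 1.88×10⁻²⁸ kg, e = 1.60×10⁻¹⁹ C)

v = qBr/m = (1×1.60×10^-19)(1.10×10^-3)(0.0971) / (1.88×10^-28) = 9.09×10^4 m/s.
K = ½mv² = 0.5·(1.88×10^-28)·(9.09×10^4)² = 7.77×10^-19 J = 4.85 eV.

K ≈ 4.85 eV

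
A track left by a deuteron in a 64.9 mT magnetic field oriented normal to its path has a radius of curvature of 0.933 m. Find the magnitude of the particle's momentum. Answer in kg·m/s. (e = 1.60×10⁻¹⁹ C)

Since qvB = mv²/r, the momentum p = mv = qBr.
p = (1×1.60×10^-19)(0.0649)(0.933) = 9.69×10^-21 kg·m/s.

p ≈ 9.69×10^-21 kg·m/s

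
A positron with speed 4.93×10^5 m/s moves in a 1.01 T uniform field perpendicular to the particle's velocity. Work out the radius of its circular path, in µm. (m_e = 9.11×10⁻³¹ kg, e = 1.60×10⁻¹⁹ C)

r ≈ 2.78 µm

The magnetic force provides the centripetal force: qvB = mv²/r, so r = mv/(qB).
r = (9.11×10^-31 kg)(4.93×10^5 m/s) / [(1×1.60×10^-19 C)(1.01 T)] = 2.78×10^-6 m.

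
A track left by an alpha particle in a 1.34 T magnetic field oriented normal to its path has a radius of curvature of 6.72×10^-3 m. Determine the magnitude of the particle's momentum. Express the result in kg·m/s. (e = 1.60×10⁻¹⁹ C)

Since qvB = mv²/r, the momentum p = mv = qBr.
p = (2×1.60×10^-19)(1.34)(6.72×10^-3) = 2.88×10^-21 kg·m/s.

p ≈ 2.88×10^-21 kg·m/s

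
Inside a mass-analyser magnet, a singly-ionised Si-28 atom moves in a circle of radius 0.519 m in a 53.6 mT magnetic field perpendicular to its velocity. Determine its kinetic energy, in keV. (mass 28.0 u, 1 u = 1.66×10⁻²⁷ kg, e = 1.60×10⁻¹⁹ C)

v = qBr/m = (1×1.60×10^-19)(0.0536)(0.519) / (4.65×10^-26) = 9.58×10^4 m/s.
K = ½mv² = 0.5·(4.65×10^-26)·(9.58×10^4)² = 2.13×10^-16 J = 1.33 keV.

K ≈ 1.33 keV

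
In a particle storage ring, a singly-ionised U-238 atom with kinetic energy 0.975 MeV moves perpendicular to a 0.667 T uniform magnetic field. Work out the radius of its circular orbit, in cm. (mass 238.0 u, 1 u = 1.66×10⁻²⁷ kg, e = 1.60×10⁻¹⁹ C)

Convert the energy: K = 0.975 MeV = 1.56×10^-13 J.
v = √(2K/m) = √(2·1.56×10^-13/3.95×10^-25) = 8.89×10^5 m/s.
r = mv/(qB) = (3.95×10^-25)(8.89×10^5) / [(1×1.60×10^-19)(0.667)] = 3.29 m.

r ≈ 329 cm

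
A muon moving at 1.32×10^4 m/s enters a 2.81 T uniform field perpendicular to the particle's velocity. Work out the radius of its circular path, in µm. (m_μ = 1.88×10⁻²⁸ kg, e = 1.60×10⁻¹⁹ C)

r ≈ 5.52 µm

The magnetic force provides the centripetal force: qvB = mv²/r, so r = mv/(qB).
r = (1.88×10^-28 kg)(1.32×10^4 m/s) / [(1×1.60×10^-19 C)(2.81 T)] = 5.52×10^-6 m.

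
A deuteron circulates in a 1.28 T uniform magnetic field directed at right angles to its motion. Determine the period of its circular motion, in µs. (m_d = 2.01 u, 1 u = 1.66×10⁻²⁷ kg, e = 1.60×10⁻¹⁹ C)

T ≈ 0.102 µs

The cyclotron period is independent of speed: T = 2πm/(qB).
T = 2π(3.34×10^-27) / [(1×1.60×10^-19)(1.28)] = 1.02×10^-7 s.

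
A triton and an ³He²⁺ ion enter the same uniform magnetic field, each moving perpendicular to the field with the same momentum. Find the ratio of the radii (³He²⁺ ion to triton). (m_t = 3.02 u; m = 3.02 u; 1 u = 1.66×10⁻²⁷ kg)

r = p/(qB) ⇒ at equal p, r ∝ 1/q.
r_{³He²⁺ ion}/r_{triton} = 0.500.

ratio ≈ 0.500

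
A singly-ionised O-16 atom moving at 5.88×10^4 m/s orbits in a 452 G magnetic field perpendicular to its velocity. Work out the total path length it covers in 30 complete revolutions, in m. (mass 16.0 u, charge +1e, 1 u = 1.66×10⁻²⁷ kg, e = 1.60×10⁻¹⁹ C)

r = mv/(qB) = 0.216 m, so one revolution covers 2πr = 1.36 m.
In 30 revolutions: L = 30·2πr = 40.7 m.

L ≈ 40.7 m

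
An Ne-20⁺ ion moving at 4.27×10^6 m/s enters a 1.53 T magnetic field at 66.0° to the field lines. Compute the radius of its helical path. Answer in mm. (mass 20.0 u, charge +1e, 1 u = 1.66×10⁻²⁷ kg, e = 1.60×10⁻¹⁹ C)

r ≈ 529 mm

Only the perpendicular component v⊥ = v sin66.0° = 3.90×10^6 m/s is bent by the field.
r = m v⊥ /(qB) = (3.32×10^-26)(3.90×10^6) / [(1×1.60×10^-19)(1.53)] = 0.529 m.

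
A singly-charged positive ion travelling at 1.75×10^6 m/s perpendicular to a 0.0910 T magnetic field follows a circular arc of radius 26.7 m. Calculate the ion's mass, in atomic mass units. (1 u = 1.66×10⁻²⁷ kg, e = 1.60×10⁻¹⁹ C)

qvB = mv²/r ⇒ m = qBr/v.
m = (1×1.60×10^-19)(0.0910)(26.7) / (1.75×10^6) = 2.22×10^-25 kg = 134 u.

m ≈ 134 u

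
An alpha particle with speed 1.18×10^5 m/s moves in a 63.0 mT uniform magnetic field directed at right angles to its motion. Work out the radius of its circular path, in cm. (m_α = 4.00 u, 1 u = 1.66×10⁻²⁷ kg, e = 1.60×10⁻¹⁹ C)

The magnetic force provides the centripetal force: qvB = mv²/r, so r = mv/(qB).
r = (6.64×10^-27 kg)(1.18×10^5 m/s) / [(2×1.60×10^-19 C)(0.0630 T)] = 0.0389 m.

r ≈ 3.89 cm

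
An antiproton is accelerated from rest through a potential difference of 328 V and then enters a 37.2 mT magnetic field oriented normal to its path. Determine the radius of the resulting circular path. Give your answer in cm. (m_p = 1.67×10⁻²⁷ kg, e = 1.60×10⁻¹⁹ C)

r ≈ 7.03 cm

The kinetic energy gained is K = qV = (1×1.60×10^-19)(328) = 5.25×10^-17 J.
v = √(2K/m) = 2.51×10^5 m/s.
r = mv/(qB) = (1.67×10^-27)(2.51×10^5) / [(1×1.60×10^-19)(0.0372)] = 0.0703 m.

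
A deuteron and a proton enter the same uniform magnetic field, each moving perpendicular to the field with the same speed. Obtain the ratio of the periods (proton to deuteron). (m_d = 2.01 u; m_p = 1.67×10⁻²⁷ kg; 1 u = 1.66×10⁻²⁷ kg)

ratio ≈ 0.501

T = 2πm/(qB) is independent of speed, so T₂/T₁ = (m₂/q₂)/(m₁/q₁).
T_{proton}/T_{deuteron} = (1.67×10^-27/1e) / (3.34×10^-27/1e) = 0.501.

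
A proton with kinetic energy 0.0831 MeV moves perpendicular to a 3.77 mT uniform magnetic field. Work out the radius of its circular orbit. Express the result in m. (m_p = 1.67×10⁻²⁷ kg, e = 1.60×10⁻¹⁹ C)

Convert the energy: K = 0.0831 MeV = 1.33×10^-14 J.
v = √(2K/m) = √(2·1.33×10^-14/1.67×10^-27) = 3.99×10^6 m/s.
r = mv/(qB) = (1.67×10^-27)(3.99×10^6) / [(1×1.60×10^-19)(3.77×10^-3)] = 11.0 m.

r ≈ 11.0 m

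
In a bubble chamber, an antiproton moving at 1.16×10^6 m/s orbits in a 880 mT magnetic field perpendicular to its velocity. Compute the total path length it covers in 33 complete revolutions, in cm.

L ≈ 285 cm

r = mv/(qB) = 0.0138 m, so one revolution covers 2πr = 0.0864 m.
In 33 revolutions: L = 33·2πr = 2.85 m.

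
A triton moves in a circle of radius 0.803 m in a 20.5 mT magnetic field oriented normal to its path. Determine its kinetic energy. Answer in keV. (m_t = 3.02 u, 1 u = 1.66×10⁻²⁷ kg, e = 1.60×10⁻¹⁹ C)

K ≈ 4.32 keV

v = qBr/m = (1×1.60×10^-19)(0.0205)(0.803) / (5.01×10^-27) = 5.25×10^5 m/s.
K = ½mv² = 0.5·(5.01×10^-27)·(5.25×10^5)² = 6.92×10^-16 J = 4.32 keV.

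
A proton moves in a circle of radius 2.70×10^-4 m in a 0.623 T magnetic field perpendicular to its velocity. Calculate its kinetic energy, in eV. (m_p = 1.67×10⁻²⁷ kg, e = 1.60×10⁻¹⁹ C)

K ≈ 1.36 eV

v = qBr/m = (1×1.60×10^-19)(0.623)(2.70×10^-4) / (1.67×10^-27) = 1.61×10^4 m/s.
K = ½mv² = 0.5·(1.67×10^-27)·(1.61×10^4)² = 2.17×10^-19 J = 1.36 eV.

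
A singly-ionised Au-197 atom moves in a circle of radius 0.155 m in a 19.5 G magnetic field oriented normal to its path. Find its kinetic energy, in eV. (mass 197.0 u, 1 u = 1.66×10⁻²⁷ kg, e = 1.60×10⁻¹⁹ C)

K ≈ 0.0223 eV

v = qBr/m = (1×1.60×10^-19)(1.95×10^-3)(0.155) / (3.27×10^-25) = 148 m/s.
K = ½mv² = 0.5·(3.27×10^-25)·(148)² = 3.58×10^-21 J = 0.0223 eV.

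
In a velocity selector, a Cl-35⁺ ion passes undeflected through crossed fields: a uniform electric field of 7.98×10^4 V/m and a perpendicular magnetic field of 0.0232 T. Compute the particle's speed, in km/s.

v ≈ 3440 km/s

For zero net force, qE = qvB, so v = E/B.
v = (7.98×10^4) / (0.0232) = 3.44×10^6 m/s.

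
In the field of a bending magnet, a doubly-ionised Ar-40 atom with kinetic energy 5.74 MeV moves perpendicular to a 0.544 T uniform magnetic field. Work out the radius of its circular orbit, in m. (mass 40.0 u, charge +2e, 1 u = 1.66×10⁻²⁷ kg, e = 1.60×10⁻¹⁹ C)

Convert the energy: K = 5.74 MeV = 9.18×10^-13 J.
v = √(2K/m) = √(2·9.18×10^-13/6.64×10^-26) = 5.26×10^6 m/s.
r = mv/(qB) = (6.64×10^-26)(5.26×10^6) / [(2×1.60×10^-19)(0.544)] = 2.01 m.

r ≈ 2.01 m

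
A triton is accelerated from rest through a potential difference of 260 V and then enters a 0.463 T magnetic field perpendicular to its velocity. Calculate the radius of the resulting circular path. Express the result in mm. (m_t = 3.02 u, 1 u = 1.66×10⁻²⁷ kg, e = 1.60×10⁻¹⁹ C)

The kinetic energy gained is K = qV = (1×1.60×10^-19)(260) = 4.16×10^-17 J.
v = √(2K/m) = 1.29×10^5 m/s.
r = mv/(qB) = (5.01×10^-27)(1.29×10^5) / [(1×1.60×10^-19)(0.463)] = 8.72×10^-3 m.

r ≈ 8.72 mm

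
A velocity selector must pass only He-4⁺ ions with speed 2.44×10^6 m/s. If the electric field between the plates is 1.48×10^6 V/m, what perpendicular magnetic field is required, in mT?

qE = qvB ⇒ B = E/v = (1.48×10^6) / (2.44×10^6) = 0.607 T.

B ≈ 607 mT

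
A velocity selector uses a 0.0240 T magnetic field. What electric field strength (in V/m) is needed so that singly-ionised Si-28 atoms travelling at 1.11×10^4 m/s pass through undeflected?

qE = qvB ⇒ E = vB = (1.11×10^4)(0.0240) = 266 V/m.

E ≈ 266 V/m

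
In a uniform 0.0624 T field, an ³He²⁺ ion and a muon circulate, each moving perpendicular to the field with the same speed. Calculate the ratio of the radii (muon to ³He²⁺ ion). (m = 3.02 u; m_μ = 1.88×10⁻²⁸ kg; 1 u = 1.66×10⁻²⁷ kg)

ratio ≈ 0.0750

r = mv/(qB) ⇒ at equal v, r ∝ m/q.
r_{muon}/r_{³He²⁺ ion} = 0.0750.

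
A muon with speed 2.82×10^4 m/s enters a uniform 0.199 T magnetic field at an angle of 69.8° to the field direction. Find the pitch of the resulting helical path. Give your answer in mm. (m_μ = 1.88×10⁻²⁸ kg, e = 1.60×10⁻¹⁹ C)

The velocity component along B is v∥ = v cos69.8° = 9740 m/s.
The cyclotron period T = 2πm/(qB) = 3.71×10^-8 s is set by m, q, B alone.
Pitch = v∥·T = (9740)(3.71×10^-8) = 3.61×10^-4 m.

pitch ≈ 0.361 mm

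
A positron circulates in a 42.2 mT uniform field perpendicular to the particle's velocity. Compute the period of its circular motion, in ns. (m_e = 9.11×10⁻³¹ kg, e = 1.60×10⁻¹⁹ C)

The cyclotron period is independent of speed: T = 2πm/(qB).
T = 2π(9.11×10^-31) / [(1×1.60×10^-19)(0.0422)] = 8.48×10^-10 s.

T ≈ 0.848 ns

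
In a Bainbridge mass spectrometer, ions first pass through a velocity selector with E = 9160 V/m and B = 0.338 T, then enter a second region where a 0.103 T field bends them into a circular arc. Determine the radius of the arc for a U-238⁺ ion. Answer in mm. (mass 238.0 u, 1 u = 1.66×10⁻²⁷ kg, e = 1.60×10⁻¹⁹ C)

r ≈ 650 mm

The selector passes v = E/B = 9160/0.338 = 2.71×10^4 m/s.
In the deflection region, r = mv/(qB₂) = (3.95×10^-25)(2.71×10^4) / [(1×1.60×10^-19)(0.103)] = 0.650 m.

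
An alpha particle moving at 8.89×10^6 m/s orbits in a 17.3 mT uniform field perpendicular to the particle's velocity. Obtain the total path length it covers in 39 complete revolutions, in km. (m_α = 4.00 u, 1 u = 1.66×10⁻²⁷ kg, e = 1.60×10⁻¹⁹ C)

r = mv/(qB) = 10.7 m, so one revolution covers 2πr = 67.0 m.
In 39 revolutions: L = 39·2πr = 2610 m.

L ≈ 2.61 km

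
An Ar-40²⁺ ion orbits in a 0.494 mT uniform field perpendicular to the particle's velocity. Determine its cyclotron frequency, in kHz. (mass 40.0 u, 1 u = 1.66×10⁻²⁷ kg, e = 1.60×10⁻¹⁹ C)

f ≈ 0.379 kHz

f = qB/(2πm) = (2×1.60×10^-19)(4.94×10^-4) / [2π(6.64×10^-26)] = 379 Hz.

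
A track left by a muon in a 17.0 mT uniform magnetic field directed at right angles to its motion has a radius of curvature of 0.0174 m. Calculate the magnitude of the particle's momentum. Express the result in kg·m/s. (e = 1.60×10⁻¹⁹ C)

p ≈ 4.73×10^-23 kg·m/s

Since qvB = mv²/r, the momentum p = mv = qBr.
p = (1×1.60×10^-19)(0.0170)(0.0174) = 4.73×10^-23 kg·m/s.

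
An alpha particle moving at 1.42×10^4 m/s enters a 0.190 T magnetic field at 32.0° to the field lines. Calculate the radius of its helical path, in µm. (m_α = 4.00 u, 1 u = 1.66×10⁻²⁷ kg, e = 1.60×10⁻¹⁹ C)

Only the perpendicular component v⊥ = v sin32.0° = 7520 m/s is bent by the field.
r = m v⊥ /(qB) = (6.64×10^-27)(7520) / [(2×1.60×10^-19)(0.190)] = 8.22×10^-4 m.

r ≈ 822 µm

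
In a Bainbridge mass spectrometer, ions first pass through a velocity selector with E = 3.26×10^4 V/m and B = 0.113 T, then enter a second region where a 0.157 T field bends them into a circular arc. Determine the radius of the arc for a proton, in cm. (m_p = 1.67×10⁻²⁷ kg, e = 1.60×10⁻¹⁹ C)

r ≈ 1.92 cm

The selector passes v = E/B = 3.26×10^4/0.113 = 2.88×10^5 m/s.
In the deflection region, r = mv/(qB₂) = (1.67×10^-27)(2.88×10^5) / [(1×1.60×10^-19)(0.157)] = 0.0192 m.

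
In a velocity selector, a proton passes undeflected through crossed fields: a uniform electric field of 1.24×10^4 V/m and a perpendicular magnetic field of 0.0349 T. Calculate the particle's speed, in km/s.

v ≈ 355 km/s

For zero net force, qE = qvB, so v = E/B.
v = (1.24×10^4) / (0.0349) = 3.55×10^5 m/s.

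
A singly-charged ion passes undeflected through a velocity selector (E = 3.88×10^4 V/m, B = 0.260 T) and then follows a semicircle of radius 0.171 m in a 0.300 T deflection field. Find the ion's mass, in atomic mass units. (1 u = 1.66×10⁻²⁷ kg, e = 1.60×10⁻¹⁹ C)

v = E/B₁ = 1.49×10^5 m/s.
From r = mv/(qB₂), m = qB₂r/v = (1×1.60×10^-19)(0.300)(0.171) / (1.49×10^5) = 5.50×10^-26 kg.
In atomic mass units: m = 5.50×10^-26 / 1.66×10^-27 = 33.1 u.

m ≈ 33.1 u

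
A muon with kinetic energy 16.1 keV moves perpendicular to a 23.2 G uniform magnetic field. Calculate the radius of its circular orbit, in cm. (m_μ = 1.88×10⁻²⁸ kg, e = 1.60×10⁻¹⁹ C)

Convert the energy: K = 16.1 keV = 2.58×10^-15 J.
v = √(2K/m) = √(2·2.58×10^-15/1.88×10^-28) = 5.23×10^6 m/s.
r = mv/(qB) = (1.88×10^-28)(5.23×10^6) / [(1×1.60×10^-19)(2.32×10^-3)] = 2.65 m.

r ≈ 265 cm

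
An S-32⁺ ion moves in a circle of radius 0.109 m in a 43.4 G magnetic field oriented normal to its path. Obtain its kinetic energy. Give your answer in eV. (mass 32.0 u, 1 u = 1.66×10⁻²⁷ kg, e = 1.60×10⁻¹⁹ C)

K ≈ 0.337 eV

v = qBr/m = (1×1.60×10^-19)(4.34×10^-3)(0.109) / (5.31×10^-26) = 1420 m/s.
K = ½mv² = 0.5·(5.31×10^-26)·(1420)² = 5.39×10^-20 J = 0.337 eV.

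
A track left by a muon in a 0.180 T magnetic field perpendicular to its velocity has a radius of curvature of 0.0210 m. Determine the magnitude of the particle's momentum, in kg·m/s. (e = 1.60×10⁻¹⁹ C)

Since qvB = mv²/r, the momentum p = mv = qBr.
p = (1×1.60×10^-19)(0.180)(0.0210) = 6.05×10^-22 kg·m/s.

p ≈ 6.05×10^-22 kg·m/s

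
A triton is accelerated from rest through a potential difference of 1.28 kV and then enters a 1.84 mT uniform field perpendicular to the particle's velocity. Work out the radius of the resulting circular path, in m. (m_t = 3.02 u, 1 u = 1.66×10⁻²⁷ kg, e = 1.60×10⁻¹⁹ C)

The kinetic energy gained is K = qV = (1×1.60×10^-19)(1280) = 2.05×10^-16 J.
v = √(2K/m) = 2.86×10^5 m/s.
r = mv/(qB) = (5.01×10^-27)(2.86×10^5) / [(1×1.60×10^-19)(1.84×10^-3)] = 4.87 m.

r ≈ 4.87 m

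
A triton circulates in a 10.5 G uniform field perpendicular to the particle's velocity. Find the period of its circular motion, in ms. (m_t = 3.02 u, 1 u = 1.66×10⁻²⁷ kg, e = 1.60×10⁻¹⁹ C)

T ≈ 0.187 ms

The cyclotron period is independent of speed: T = 2πm/(qB).
T = 2π(5.01×10^-27) / [(1×1.60×10^-19)(1.05×10^-3)] = 1.87×10^-4 s.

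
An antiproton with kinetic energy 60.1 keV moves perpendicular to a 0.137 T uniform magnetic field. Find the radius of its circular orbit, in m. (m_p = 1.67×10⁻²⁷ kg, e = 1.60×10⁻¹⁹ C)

r ≈ 0.259 m

Convert the energy: K = 60.1 keV = 9.62×10^-15 J.
v = √(2K/m) = √(2·9.62×10^-15/1.67×10^-27) = 3.39×10^6 m/s.
r = mv/(qB) = (1.67×10^-27)(3.39×10^6) / [(1×1.60×10^-19)(0.137)] = 0.259 m.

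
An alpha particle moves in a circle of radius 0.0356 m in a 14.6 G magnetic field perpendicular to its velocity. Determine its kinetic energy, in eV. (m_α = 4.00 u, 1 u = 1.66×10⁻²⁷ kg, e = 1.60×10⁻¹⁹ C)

v = qBr/m = (2×1.60×10^-19)(1.46×10^-3)(0.0356) / (6.64×10^-27) = 2500 m/s.
K = ½mv² = 0.5·(6.64×10^-27)·(2500)² = 2.08×10^-20 J = 0.130 eV.

K ≈ 0.130 eV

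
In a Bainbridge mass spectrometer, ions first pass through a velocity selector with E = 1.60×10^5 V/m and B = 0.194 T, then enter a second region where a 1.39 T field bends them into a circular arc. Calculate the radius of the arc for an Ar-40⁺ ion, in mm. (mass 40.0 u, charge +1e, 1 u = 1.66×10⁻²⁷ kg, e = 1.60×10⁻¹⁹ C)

r ≈ 246 mm

The selector passes v = E/B = 1.60×10^5/0.194 = 8.25×10^5 m/s.
In the deflection region, r = mv/(qB₂) = (6.64×10^-26)(8.25×10^5) / [(1×1.60×10^-19)(1.39)] = 0.246 m.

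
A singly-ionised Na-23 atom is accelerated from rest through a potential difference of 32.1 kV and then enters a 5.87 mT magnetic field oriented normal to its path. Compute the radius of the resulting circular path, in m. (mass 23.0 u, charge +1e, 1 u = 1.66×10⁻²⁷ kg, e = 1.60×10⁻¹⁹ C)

The kinetic energy gained is K = qV = (1×1.60×10^-19)(3.21×10^4) = 5.14×10^-15 J.
v = √(2K/m) = 5.19×10^5 m/s.
r = mv/(qB) = (3.82×10^-26)(5.19×10^5) / [(1×1.60×10^-19)(5.87×10^-3)] = 21.1 m.

r ≈ 21.1 m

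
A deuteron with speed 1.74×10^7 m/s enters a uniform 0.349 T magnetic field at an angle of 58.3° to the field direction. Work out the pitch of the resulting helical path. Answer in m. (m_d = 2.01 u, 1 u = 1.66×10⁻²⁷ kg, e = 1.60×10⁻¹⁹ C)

pitch ≈ 3.43 m

The velocity component along B is v∥ = v cos58.3° = 9.14×10^6 m/s.
The cyclotron period T = 2πm/(qB) = 3.75×10^-7 s is set by m, q, B alone.
Pitch = v∥·T = (9.14×10^6)(3.75×10^-7) = 3.43 m.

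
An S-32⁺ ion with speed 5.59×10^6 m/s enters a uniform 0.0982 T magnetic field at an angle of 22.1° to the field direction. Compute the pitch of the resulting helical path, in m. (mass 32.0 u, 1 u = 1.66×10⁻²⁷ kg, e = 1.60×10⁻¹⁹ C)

pitch ≈ 110 m

The velocity component along B is v∥ = v cos22.1° = 5.18×10^6 m/s.
The cyclotron period T = 2πm/(qB) = 2.12×10^-5 s is set by m, q, B alone.
Pitch = v∥·T = (5.18×10^6)(2.12×10^-5) = 110 m.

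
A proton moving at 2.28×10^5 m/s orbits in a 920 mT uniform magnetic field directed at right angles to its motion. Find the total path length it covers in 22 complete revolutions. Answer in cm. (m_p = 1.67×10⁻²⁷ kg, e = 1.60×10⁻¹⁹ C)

L ≈ 35.8 cm

r = mv/(qB) = 2.59×10^-3 m, so one revolution covers 2πr = 0.0163 m.
In 22 revolutions: L = 22·2πr = 0.358 m.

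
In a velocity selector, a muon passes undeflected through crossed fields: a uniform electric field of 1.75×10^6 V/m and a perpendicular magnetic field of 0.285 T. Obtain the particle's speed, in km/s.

v ≈ 6140 km/s

For zero net force, qE = qvB, so v = E/B.
v = (1.75×10^6) / (0.285) = 6.14×10^6 m/s.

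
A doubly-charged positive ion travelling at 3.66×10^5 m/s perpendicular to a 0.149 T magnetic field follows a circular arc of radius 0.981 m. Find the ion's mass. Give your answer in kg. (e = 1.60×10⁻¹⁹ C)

m ≈ 1.28×10^-25 kg

qvB = mv²/r ⇒ m = qBr/v.
m = (2×1.60×10^-19)(0.149)(0.981) / (3.66×10^5) = 1.28×10^-25 kg.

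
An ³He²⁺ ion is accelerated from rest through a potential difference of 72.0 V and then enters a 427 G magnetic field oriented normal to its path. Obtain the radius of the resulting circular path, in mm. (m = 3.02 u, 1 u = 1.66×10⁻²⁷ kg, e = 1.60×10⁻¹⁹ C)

r ≈ 35.2 mm

The kinetic energy gained is K = qV = (2×1.60×10^-19)(72.0) = 2.30×10^-17 J.
v = √(2K/m) = 9.59×10^4 m/s.
r = mv/(qB) = (5.01×10^-27)(9.59×10^4) / [(2×1.60×10^-19)(0.0427)] = 0.0352 m.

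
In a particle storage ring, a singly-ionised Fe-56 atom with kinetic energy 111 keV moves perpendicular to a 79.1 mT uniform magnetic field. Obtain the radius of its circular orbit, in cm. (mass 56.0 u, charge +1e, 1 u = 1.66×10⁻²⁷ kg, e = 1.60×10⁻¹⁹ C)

r ≈ 454 cm

Convert the energy: K = 111 keV = 1.78×10^-14 J.
v = √(2K/m) = √(2·1.78×10^-14/9.30×10^-26) = 6.18×10^5 m/s.
r = mv/(qB) = (9.30×10^-26)(6.18×10^5) / [(1×1.60×10^-19)(0.0791)] = 4.54 m.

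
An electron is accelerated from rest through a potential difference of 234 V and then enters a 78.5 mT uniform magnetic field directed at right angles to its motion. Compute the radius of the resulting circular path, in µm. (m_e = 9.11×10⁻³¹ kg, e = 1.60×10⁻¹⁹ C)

The kinetic energy gained is K = qV = (1×1.60×10^-19)(234) = 3.74×10^-17 J.
v = √(2K/m) = 9.07×10^6 m/s.
r = mv/(qB) = (9.11×10^-31)(9.07×10^6) / [(1×1.60×10^-19)(0.0785)] = 6.58×10^-4 m.

r ≈ 658 µm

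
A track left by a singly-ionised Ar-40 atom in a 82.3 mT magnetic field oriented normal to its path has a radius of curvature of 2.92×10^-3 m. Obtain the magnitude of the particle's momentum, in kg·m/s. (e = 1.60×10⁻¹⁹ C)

p ≈ 3.85×10^-23 kg·m/s

Since qvB = mv²/r, the momentum p = mv = qBr.
p = (1×1.60×10^-19)(0.0823)(2.92×10^-3) = 3.85×10^-23 kg·m/s.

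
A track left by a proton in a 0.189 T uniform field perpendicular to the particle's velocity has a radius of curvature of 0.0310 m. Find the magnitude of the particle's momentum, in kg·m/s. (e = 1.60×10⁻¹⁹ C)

p ≈ 9.37×10^-22 kg·m/s

Since qvB = mv²/r, the momentum p = mv = qBr.
p = (1×1.60×10^-19)(0.189)(0.0310) = 9.37×10^-22 kg·m/s.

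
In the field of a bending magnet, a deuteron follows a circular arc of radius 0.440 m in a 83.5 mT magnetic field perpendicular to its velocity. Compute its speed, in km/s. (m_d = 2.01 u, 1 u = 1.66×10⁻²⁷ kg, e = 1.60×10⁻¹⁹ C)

From qvB = mv²/r, v = qBr/m.
v = (1×1.60×10^-19)(0.0835)(0.440) / (3.34×10^-27) = 1.76×10^6 m/s.

v ≈ 1760 km/s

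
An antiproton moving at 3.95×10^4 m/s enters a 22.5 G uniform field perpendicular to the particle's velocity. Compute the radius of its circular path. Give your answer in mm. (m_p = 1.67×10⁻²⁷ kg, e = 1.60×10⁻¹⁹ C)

The magnetic force provides the centripetal force: qvB = mv²/r, so r = mv/(qB).
r = (1.67×10^-27 kg)(3.95×10^4 m/s) / [(1×1.60×10^-19 C)(2.25×10^-3 T)] = 0.183 m.

r ≈ 183 mm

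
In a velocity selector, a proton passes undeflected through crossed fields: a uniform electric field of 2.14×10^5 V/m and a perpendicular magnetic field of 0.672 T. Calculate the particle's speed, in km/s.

v ≈ 318 km/s

For zero net force, qE = qvB, so v = E/B.
v = (2.14×10^5) / (0.672) = 3.18×10^5 m/s.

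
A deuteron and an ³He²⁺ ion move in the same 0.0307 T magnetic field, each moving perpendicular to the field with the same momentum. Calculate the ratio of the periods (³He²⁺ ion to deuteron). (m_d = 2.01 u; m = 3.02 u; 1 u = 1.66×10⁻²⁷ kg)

T = 2πm/(qB) is independent of speed, so T₂/T₁ = (m₂/q₂)/(m₁/q₁).
T_{³He²⁺ ion}/T_{deuteron} = (5.01×10^-27/2e) / (3.34×10^-27/1e) = 0.751.

ratio ≈ 0.751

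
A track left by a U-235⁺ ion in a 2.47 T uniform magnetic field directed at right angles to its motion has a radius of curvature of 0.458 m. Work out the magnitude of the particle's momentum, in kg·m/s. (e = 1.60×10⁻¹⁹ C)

Since qvB = mv²/r, the momentum p = mv = qBr.
p = (1×1.60×10^-19)(2.47)(0.458) = 1.81×10^-19 kg·m/s.

p ≈ 1.81×10^-19 kg·m/s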